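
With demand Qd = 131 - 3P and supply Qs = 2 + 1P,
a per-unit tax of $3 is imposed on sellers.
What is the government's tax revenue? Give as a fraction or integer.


With tax on sellers, new supply: Qs' = 2 + 1(P - 3)
= 1P - 1
New equilibrium quantity:
Q_new = 32
Tax revenue = tax * Q_new = 3 * 32 = 96

96


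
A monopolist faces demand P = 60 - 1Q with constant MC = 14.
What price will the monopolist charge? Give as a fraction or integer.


MR = 60 - 2Q
Set MR = MC: 60 - 2Q = 14
Q* = 23
Substitute into demand:
P* = 60 - 1*23 = 37

37


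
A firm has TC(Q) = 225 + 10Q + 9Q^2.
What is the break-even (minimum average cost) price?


AC(Q) = 225/Q + 10 + 9Q
To minimize: dAC/dQ = -225/Q^2 + 9 = 0
Q^2 = 225/9 = 25
Q* = 5
Min AC = 225/5 + 10 + 9*5
Min AC = 45 + 10 + 45 = 100

100


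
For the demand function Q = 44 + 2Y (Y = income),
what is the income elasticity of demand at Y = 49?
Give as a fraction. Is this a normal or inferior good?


dQ/dY = 2
At Y = 49: Q = 44 + 2*49 = 142
Ey = (dQ/dY)(Y/Q) = 2 * 49 / 142 = 49/71
Since Ey > 0, this is a normal good.

49/71 (normal good)


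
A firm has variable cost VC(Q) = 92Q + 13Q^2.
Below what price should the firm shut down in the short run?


AVC(Q) = VC(Q)/Q = 92 + 13Q
AVC is increasing in Q, so minimum AVC is at Q -> 0+.
Min AVC = 92
The firm should shut down if P < 92.

92


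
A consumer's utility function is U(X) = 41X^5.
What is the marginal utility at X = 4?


MU = dU/dX = 41*5*X^(5-1)
MU = 205*X^4
At X = 4:
MU = 205 * 4^4
MU = 205 * 256 = 52480

52480


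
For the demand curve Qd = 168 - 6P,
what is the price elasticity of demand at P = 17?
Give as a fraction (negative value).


dQ/dP = -6
At P = 17: Q = 168 - 6*17 = 66
E = (dQ/dP)(P/Q) = (-6)(17/66) = -17/11

-17/11


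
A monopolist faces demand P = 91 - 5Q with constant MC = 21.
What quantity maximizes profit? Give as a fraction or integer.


TR = P*Q = (91 - 5Q)Q = 91Q - 5Q^2
MR = dTR/dQ = 91 - 10Q
Set MR = MC:
91 - 10Q = 21
70 = 10Q
Q* = 70/10 = 7

7


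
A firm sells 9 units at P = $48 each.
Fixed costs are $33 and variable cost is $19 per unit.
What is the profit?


Total Revenue = P * Q = 48 * 9 = $432
Total Cost = FC + VC*Q = 33 + 19*9 = $204
Profit = TR - TC = 432 - 204 = $228

$228


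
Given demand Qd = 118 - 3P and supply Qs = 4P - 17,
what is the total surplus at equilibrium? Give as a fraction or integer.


Find equilibrium: 118 - 3P = 4P - 17
118 + 17 = 7P
P* = 135/7 = 135/7
Q* = 4*135/7 - 17 = 421/7
Inverse demand: P = 118/3 - Q/3, so P_max = 118/3
Inverse supply: P = 17/4 + Q/4, so P_min = 17/4
CS = (1/2) * 421/7 * (118/3 - 135/7) = 177241/294
PS = (1/2) * 421/7 * (135/7 - 17/4) = 177241/392
TS = CS + PS = 177241/294 + 177241/392 = 177241/168

177241/168


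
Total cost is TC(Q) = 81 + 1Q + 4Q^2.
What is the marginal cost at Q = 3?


MC = dTC/dQ = 1 + 2*4*Q
At Q = 3:
MC = 1 + 8*3
MC = 1 + 24 = 25

25


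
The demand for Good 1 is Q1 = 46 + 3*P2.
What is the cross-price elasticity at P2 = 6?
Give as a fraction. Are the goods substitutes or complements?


dQ1/dP2 = 3
At P2 = 6: Q1 = 46 + 3*6 = 64
Exy = (dQ1/dP2)(P2/Q1) = 3 * 6 / 64 = 9/32
Since Exy > 0, the goods are substitutes.

9/32 (substitutes)


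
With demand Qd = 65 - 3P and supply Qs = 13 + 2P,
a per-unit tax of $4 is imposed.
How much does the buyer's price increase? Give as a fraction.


With a per-unit tax, the buyer's price increase depends on relative slopes.
Supply slope: d = 2, Demand slope: b = 3
Buyer's price increase = d * tax / (b + d)
= 2 * 4 / (3 + 2)
= 8 / 5 = 8/5

8/5


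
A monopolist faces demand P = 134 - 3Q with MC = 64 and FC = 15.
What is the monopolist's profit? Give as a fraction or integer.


MR = MC: 134 - 6Q = 64
Q* = 35/3
P* = 134 - 3*35/3 = 99
Profit = (P* - MC)*Q* - FC
= (99 - 64)*35/3 - 15
= 35*35/3 - 15
= 1225/3 - 15 = 1180/3

1180/3


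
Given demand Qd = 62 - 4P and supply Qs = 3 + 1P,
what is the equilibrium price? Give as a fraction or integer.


At equilibrium, Qd = Qs.
62 - 4P = 3 + 1P
62 - 3 = 4P + 1P
59 = 5P
P* = 59/5 = 59/5

59/5


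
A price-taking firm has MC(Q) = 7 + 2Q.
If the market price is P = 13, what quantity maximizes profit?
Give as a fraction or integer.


In perfect competition, profit is maximized where P = MC.
13 = 7 + 2Q
6 = 2Q
Q* = 6/2 = 3

3


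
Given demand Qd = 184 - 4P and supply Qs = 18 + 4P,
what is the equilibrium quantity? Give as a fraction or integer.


First find equilibrium price:
184 - 4P = 18 + 4P
P* = 166/8 = 83/4
Then substitute into demand:
Q* = 184 - 4 * 83/4 = 101

101


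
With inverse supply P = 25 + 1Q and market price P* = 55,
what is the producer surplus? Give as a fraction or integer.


Minimum supply price (at Q=0): P_min = 25
Quantity supplied at P* = 55:
Q* = (55 - 25)/1 = 30
PS = (1/2) * Q* * (P* - P_min)
PS = (1/2) * 30 * (55 - 25)
PS = (1/2) * 30 * 30 = 450

450


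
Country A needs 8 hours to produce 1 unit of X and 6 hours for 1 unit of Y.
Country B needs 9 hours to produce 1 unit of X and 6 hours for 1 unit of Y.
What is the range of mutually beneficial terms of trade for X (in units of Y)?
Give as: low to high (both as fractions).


Opportunity cost of X for Country A = hours_X / hours_Y = 8/6 = 4/3 units of Y
Opportunity cost of X for Country B = hours_X / hours_Y = 9/6 = 3/2 units of Y
Terms of trade must be between the two opportunity costs.
Range: 4/3 to 3/2

4/3 to 3/2


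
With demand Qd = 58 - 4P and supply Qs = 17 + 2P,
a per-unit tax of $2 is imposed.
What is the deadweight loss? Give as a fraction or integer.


Pre-tax equilibrium quantity: Q* = 92/3
Post-tax equilibrium quantity: Q_tax = 28
Reduction in quantity: Q* - Q_tax = 8/3
DWL = (1/2) * tax * (Q* - Q_tax)
DWL = (1/2) * 2 * 8/3 = 8/3

8/3


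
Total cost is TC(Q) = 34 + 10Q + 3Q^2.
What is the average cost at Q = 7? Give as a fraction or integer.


TC(7) = 34 + 10*7 + 3*7^2
TC(7) = 34 + 70 + 147 = 251
AC = TC/Q = 251/7 = 251/7

251/7


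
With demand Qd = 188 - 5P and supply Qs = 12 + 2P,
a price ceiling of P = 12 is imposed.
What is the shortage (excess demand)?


At P = 12:
Qd = 188 - 5*12 = 128
Qs = 12 + 2*12 = 36
Shortage = Qd - Qs = 128 - 36 = 92

92


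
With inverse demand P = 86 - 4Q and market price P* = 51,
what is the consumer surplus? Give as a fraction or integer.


Maximum willingness to pay (at Q=0): P_max = 86
Quantity demanded at P* = 51:
Q* = (86 - 51)/4 = 35/4
CS = (1/2) * Q* * (P_max - P*)
CS = (1/2) * 35/4 * (86 - 51)
CS = (1/2) * 35/4 * 35 = 1225/8

1225/8


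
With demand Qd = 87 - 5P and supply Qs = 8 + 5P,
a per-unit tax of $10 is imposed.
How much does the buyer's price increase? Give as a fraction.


With a per-unit tax, the buyer's price increase depends on relative slopes.
Supply slope: d = 5, Demand slope: b = 5
Buyer's price increase = d * tax / (b + d)
= 5 * 10 / (5 + 5)
= 50 / 10 = 5

5


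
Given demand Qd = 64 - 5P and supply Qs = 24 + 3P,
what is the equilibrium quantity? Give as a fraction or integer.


First find equilibrium price:
64 - 5P = 24 + 3P
P* = 40/8 = 5
Then substitute into demand:
Q* = 64 - 5 * 5 = 39

39


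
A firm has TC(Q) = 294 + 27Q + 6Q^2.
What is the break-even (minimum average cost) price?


AC(Q) = 294/Q + 27 + 6Q
To minimize: dAC/dQ = -294/Q^2 + 6 = 0
Q^2 = 294/6 = 49
Q* = 7
Min AC = 294/7 + 27 + 6*7
Min AC = 42 + 27 + 42 = 111

111


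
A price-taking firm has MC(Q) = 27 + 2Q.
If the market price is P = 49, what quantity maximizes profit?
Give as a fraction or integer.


In perfect competition, profit is maximized where P = MC.
49 = 27 + 2Q
22 = 2Q
Q* = 22/2 = 11

11


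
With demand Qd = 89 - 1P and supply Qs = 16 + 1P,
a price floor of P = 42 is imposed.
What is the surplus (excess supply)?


At P = 42:
Qd = 89 - 1*42 = 47
Qs = 16 + 1*42 = 58
Surplus = Qs - Qd = 58 - 47 = 11

11


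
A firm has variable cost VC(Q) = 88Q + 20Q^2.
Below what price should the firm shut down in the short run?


AVC(Q) = VC(Q)/Q = 88 + 20Q
AVC is increasing in Q, so minimum AVC is at Q -> 0+.
Min AVC = 88
The firm should shut down if P < 88.

88


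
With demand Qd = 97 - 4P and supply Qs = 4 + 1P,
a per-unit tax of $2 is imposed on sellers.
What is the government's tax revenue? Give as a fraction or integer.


With tax on sellers, new supply: Qs' = 4 + 1(P - 2)
= 2 + 1P
New equilibrium quantity:
Q_new = 21
Tax revenue = tax * Q_new = 2 * 21 = 42

42


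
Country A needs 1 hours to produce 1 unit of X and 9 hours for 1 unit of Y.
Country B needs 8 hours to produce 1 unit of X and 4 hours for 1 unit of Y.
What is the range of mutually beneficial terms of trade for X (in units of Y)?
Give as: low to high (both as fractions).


Opportunity cost of X for Country A = hours_X / hours_Y = 1/9 = 1/9 units of Y
Opportunity cost of X for Country B = hours_X / hours_Y = 8/4 = 2 units of Y
Terms of trade must be between the two opportunity costs.
Range: 1/9 to 2

1/9 to 2


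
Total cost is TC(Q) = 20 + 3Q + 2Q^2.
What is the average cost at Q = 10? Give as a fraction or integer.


TC(10) = 20 + 3*10 + 2*10^2
TC(10) = 20 + 30 + 200 = 250
AC = TC/Q = 250/10 = 25

25


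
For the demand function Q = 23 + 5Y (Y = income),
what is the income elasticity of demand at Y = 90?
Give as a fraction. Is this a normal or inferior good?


dQ/dY = 5
At Y = 90: Q = 23 + 5*90 = 473
Ey = (dQ/dY)(Y/Q) = 5 * 90 / 473 = 450/473
Since Ey > 0, this is a normal good.

450/473 (normal good)


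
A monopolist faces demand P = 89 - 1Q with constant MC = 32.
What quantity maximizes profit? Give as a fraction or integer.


TR = P*Q = (89 - 1Q)Q = 89Q - 1Q^2
MR = dTR/dQ = 89 - 2Q
Set MR = MC:
89 - 2Q = 32
57 = 2Q
Q* = 57/2 = 57/2

57/2


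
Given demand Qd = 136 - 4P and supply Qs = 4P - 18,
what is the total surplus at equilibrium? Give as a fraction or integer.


Find equilibrium: 136 - 4P = 4P - 18
136 + 18 = 8P
P* = 154/8 = 77/4
Q* = 4*77/4 - 18 = 59
Inverse demand: P = 34 - Q/4, so P_max = 34
Inverse supply: P = 9/2 + Q/4, so P_min = 9/2
CS = (1/2) * 59 * (34 - 77/4) = 3481/8
PS = (1/2) * 59 * (77/4 - 9/2) = 3481/8
TS = CS + PS = 3481/8 + 3481/8 = 3481/4

3481/4


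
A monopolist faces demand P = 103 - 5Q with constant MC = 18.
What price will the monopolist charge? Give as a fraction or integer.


MR = 103 - 10Q
Set MR = MC: 103 - 10Q = 18
Q* = 17/2
Substitute into demand:
P* = 103 - 5*17/2 = 121/2

121/2


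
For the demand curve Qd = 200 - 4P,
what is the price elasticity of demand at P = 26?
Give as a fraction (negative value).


dQ/dP = -4
At P = 26: Q = 200 - 4*26 = 96
E = (dQ/dP)(P/Q) = (-4)(26/96) = -13/12

-13/12


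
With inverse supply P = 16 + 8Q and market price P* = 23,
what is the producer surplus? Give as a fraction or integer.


Minimum supply price (at Q=0): P_min = 16
Quantity supplied at P* = 23:
Q* = (23 - 16)/8 = 7/8
PS = (1/2) * Q* * (P* - P_min)
PS = (1/2) * 7/8 * (23 - 16)
PS = (1/2) * 7/8 * 7 = 49/16

49/16


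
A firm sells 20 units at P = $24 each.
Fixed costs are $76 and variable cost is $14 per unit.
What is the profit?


Total Revenue = P * Q = 24 * 20 = $480
Total Cost = FC + VC*Q = 76 + 14*20 = $356
Profit = TR - TC = 480 - 356 = $124

$124


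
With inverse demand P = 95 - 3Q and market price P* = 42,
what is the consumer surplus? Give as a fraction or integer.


Maximum willingness to pay (at Q=0): P_max = 95
Quantity demanded at P* = 42:
Q* = (95 - 42)/3 = 53/3
CS = (1/2) * Q* * (P_max - P*)
CS = (1/2) * 53/3 * (95 - 42)
CS = (1/2) * 53/3 * 53 = 2809/6

2809/6


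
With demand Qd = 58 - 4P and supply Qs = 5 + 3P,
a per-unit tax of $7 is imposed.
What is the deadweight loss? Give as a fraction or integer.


Pre-tax equilibrium quantity: Q* = 194/7
Post-tax equilibrium quantity: Q_tax = 110/7
Reduction in quantity: Q* - Q_tax = 12
DWL = (1/2) * tax * (Q* - Q_tax)
DWL = (1/2) * 7 * 12 = 42

42


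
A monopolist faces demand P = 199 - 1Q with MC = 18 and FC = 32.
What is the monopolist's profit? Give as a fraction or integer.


MR = MC: 199 - 2Q = 18
Q* = 181/2
P* = 199 - 1*181/2 = 217/2
Profit = (P* - MC)*Q* - FC
= (217/2 - 18)*181/2 - 32
= 181/2*181/2 - 32
= 32761/4 - 32 = 32633/4

32633/4


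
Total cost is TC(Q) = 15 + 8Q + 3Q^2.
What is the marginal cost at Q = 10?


MC = dTC/dQ = 8 + 2*3*Q
At Q = 10:
MC = 8 + 6*10
MC = 8 + 60 = 68

68


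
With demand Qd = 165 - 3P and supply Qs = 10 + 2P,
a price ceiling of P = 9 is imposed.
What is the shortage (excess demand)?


At P = 9:
Qd = 165 - 3*9 = 138
Qs = 10 + 2*9 = 28
Shortage = Qd - Qs = 138 - 28 = 110

110


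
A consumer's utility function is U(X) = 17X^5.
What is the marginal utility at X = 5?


MU = dU/dX = 17*5*X^(5-1)
MU = 85*X^4
At X = 5:
MU = 85 * 5^4
MU = 85 * 625 = 53125

53125


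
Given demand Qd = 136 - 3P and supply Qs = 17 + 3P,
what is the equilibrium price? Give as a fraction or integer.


At equilibrium, Qd = Qs.
136 - 3P = 17 + 3P
136 - 17 = 3P + 3P
119 = 6P
P* = 119/6 = 119/6

119/6


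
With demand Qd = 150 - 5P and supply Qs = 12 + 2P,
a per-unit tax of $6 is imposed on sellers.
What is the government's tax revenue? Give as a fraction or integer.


With tax on sellers, new supply: Qs' = 12 + 2(P - 6)
= 0 + 2P
New equilibrium quantity:
Q_new = 300/7
Tax revenue = tax * Q_new = 6 * 300/7 = 1800/7

1800/7


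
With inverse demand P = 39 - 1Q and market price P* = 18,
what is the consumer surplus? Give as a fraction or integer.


Maximum willingness to pay (at Q=0): P_max = 39
Quantity demanded at P* = 18:
Q* = (39 - 18)/1 = 21
CS = (1/2) * Q* * (P_max - P*)
CS = (1/2) * 21 * (39 - 18)
CS = (1/2) * 21 * 21 = 441/2

441/2


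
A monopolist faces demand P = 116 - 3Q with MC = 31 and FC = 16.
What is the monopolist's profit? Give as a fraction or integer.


MR = MC: 116 - 6Q = 31
Q* = 85/6
P* = 116 - 3*85/6 = 147/2
Profit = (P* - MC)*Q* - FC
= (147/2 - 31)*85/6 - 16
= 85/2*85/6 - 16
= 7225/12 - 16 = 7033/12

7033/12


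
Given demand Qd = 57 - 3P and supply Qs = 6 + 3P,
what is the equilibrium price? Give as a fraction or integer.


At equilibrium, Qd = Qs.
57 - 3P = 6 + 3P
57 - 6 = 3P + 3P
51 = 6P
P* = 51/6 = 17/2

17/2


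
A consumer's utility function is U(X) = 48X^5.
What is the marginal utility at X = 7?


MU = dU/dX = 48*5*X^(5-1)
MU = 240*X^4
At X = 7:
MU = 240 * 7^4
MU = 240 * 2401 = 576240

576240


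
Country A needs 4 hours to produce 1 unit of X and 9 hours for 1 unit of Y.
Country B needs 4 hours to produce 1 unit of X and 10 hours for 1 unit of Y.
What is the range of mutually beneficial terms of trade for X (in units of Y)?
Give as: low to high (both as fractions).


Opportunity cost of X for Country A = hours_X / hours_Y = 4/9 = 4/9 units of Y
Opportunity cost of X for Country B = hours_X / hours_Y = 4/10 = 2/5 units of Y
Terms of trade must be between the two opportunity costs.
Range: 2/5 to 4/9

2/5 to 4/9


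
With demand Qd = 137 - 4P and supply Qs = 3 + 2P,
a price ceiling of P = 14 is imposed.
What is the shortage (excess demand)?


At P = 14:
Qd = 137 - 4*14 = 81
Qs = 3 + 2*14 = 31
Shortage = Qd - Qs = 81 - 31 = 50

50


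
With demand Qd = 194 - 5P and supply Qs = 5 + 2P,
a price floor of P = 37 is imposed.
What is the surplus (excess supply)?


At P = 37:
Qd = 194 - 5*37 = 9
Qs = 5 + 2*37 = 79
Surplus = Qs - Qd = 79 - 9 = 70

70


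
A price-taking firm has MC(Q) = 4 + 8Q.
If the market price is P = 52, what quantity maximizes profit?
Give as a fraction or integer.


In perfect competition, profit is maximized where P = MC.
52 = 4 + 8Q
48 = 8Q
Q* = 48/8 = 6

6


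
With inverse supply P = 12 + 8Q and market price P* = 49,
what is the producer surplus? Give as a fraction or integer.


Minimum supply price (at Q=0): P_min = 12
Quantity supplied at P* = 49:
Q* = (49 - 12)/8 = 37/8
PS = (1/2) * Q* * (P* - P_min)
PS = (1/2) * 37/8 * (49 - 12)
PS = (1/2) * 37/8 * 37 = 1369/16

1369/16


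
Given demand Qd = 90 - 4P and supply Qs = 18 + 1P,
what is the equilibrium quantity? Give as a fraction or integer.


First find equilibrium price:
90 - 4P = 18 + 1P
P* = 72/5 = 72/5
Then substitute into demand:
Q* = 90 - 4 * 72/5 = 162/5

162/5


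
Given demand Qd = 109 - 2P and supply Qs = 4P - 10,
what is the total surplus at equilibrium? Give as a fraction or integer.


Find equilibrium: 109 - 2P = 4P - 10
109 + 10 = 6P
P* = 119/6 = 119/6
Q* = 4*119/6 - 10 = 208/3
Inverse demand: P = 109/2 - Q/2, so P_max = 109/2
Inverse supply: P = 5/2 + Q/4, so P_min = 5/2
CS = (1/2) * 208/3 * (109/2 - 119/6) = 10816/9
PS = (1/2) * 208/3 * (119/6 - 5/2) = 5408/9
TS = CS + PS = 10816/9 + 5408/9 = 5408/3

5408/3


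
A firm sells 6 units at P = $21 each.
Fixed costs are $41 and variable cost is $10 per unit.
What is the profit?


Total Revenue = P * Q = 21 * 6 = $126
Total Cost = FC + VC*Q = 41 + 10*6 = $101
Profit = TR - TC = 126 - 101 = $25

$25


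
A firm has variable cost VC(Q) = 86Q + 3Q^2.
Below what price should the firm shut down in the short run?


AVC(Q) = VC(Q)/Q = 86 + 3Q
AVC is increasing in Q, so minimum AVC is at Q -> 0+.
Min AVC = 86
The firm should shut down if P < 86.

86


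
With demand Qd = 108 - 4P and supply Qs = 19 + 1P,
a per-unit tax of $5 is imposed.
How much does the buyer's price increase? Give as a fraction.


With a per-unit tax, the buyer's price increase depends on relative slopes.
Supply slope: d = 1, Demand slope: b = 4
Buyer's price increase = d * tax / (b + d)
= 1 * 5 / (4 + 1)
= 5 / 5 = 1

1


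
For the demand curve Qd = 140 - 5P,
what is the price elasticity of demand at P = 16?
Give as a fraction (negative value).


dQ/dP = -5
At P = 16: Q = 140 - 5*16 = 60
E = (dQ/dP)(P/Q) = (-5)(16/60) = -4/3

-4/3


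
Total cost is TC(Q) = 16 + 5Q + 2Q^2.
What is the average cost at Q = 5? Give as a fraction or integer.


TC(5) = 16 + 5*5 + 2*5^2
TC(5) = 16 + 25 + 50 = 91
AC = TC/Q = 91/5 = 91/5

91/5


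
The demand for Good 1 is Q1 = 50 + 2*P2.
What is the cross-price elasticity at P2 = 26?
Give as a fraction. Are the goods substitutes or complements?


dQ1/dP2 = 2
At P2 = 26: Q1 = 50 + 2*26 = 102
Exy = (dQ1/dP2)(P2/Q1) = 2 * 26 / 102 = 26/51
Since Exy > 0, the goods are substitutes.

26/51 (substitutes)


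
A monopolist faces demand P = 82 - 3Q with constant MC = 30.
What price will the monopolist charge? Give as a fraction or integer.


MR = 82 - 6Q
Set MR = MC: 82 - 6Q = 30
Q* = 26/3
Substitute into demand:
P* = 82 - 3*26/3 = 56

56


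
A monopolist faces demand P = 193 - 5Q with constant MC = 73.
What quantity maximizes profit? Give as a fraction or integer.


TR = P*Q = (193 - 5Q)Q = 193Q - 5Q^2
MR = dTR/dQ = 193 - 10Q
Set MR = MC:
193 - 10Q = 73
120 = 10Q
Q* = 120/10 = 12

12


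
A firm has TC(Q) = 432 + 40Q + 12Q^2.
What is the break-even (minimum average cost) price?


AC(Q) = 432/Q + 40 + 12Q
To minimize: dAC/dQ = -432/Q^2 + 12 = 0
Q^2 = 432/12 = 36
Q* = 6
Min AC = 432/6 + 40 + 12*6
Min AC = 72 + 40 + 72 = 184

184


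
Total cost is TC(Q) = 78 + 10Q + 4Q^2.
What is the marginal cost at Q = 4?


MC = dTC/dQ = 10 + 2*4*Q
At Q = 4:
MC = 10 + 8*4
MC = 10 + 32 = 42

42


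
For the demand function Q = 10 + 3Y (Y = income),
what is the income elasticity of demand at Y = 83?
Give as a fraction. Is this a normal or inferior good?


dQ/dY = 3
At Y = 83: Q = 10 + 3*83 = 259
Ey = (dQ/dY)(Y/Q) = 3 * 83 / 259 = 249/259
Since Ey > 0, this is a normal good.

249/259 (normal good)


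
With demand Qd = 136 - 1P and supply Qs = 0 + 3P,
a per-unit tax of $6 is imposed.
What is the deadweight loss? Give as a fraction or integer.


Pre-tax equilibrium quantity: Q* = 102
Post-tax equilibrium quantity: Q_tax = 195/2
Reduction in quantity: Q* - Q_tax = 9/2
DWL = (1/2) * tax * (Q* - Q_tax)
DWL = (1/2) * 6 * 9/2 = 27/2

27/2


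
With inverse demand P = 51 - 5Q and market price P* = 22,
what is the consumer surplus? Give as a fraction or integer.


Maximum willingness to pay (at Q=0): P_max = 51
Quantity demanded at P* = 22:
Q* = (51 - 22)/5 = 29/5
CS = (1/2) * Q* * (P_max - P*)
CS = (1/2) * 29/5 * (51 - 22)
CS = (1/2) * 29/5 * 29 = 841/10

841/10


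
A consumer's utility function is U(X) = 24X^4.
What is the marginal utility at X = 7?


MU = dU/dX = 24*4*X^(4-1)
MU = 96*X^3
At X = 7:
MU = 96 * 7^3
MU = 96 * 343 = 32928

32928


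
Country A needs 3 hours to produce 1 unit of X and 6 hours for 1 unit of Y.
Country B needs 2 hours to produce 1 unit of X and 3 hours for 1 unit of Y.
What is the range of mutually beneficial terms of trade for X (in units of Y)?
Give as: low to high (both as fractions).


Opportunity cost of X for Country A = hours_X / hours_Y = 3/6 = 1/2 units of Y
Opportunity cost of X for Country B = hours_X / hours_Y = 2/3 = 2/3 units of Y
Terms of trade must be between the two opportunity costs.
Range: 1/2 to 2/3

1/2 to 2/3


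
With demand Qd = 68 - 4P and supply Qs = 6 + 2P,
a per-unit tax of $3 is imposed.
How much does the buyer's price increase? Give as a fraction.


With a per-unit tax, the buyer's price increase depends on relative slopes.
Supply slope: d = 2, Demand slope: b = 4
Buyer's price increase = d * tax / (b + d)
= 2 * 3 / (4 + 2)
= 6 / 6 = 1

1


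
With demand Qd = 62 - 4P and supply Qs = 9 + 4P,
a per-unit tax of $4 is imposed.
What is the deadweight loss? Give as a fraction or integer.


Pre-tax equilibrium quantity: Q* = 71/2
Post-tax equilibrium quantity: Q_tax = 55/2
Reduction in quantity: Q* - Q_tax = 8
DWL = (1/2) * tax * (Q* - Q_tax)
DWL = (1/2) * 4 * 8 = 16

16


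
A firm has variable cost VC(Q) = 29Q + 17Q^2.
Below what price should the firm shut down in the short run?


AVC(Q) = VC(Q)/Q = 29 + 17Q
AVC is increasing in Q, so minimum AVC is at Q -> 0+.
Min AVC = 29
The firm should shut down if P < 29.

29


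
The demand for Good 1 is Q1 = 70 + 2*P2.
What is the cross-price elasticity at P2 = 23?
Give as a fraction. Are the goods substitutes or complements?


dQ1/dP2 = 2
At P2 = 23: Q1 = 70 + 2*23 = 116
Exy = (dQ1/dP2)(P2/Q1) = 2 * 23 / 116 = 23/58
Since Exy > 0, the goods are substitutes.

23/58 (substitutes)


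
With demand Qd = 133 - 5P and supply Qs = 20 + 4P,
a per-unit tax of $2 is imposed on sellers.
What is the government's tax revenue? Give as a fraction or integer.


With tax on sellers, new supply: Qs' = 20 + 4(P - 2)
= 12 + 4P
New equilibrium quantity:
Q_new = 592/9
Tax revenue = tax * Q_new = 2 * 592/9 = 1184/9

1184/9


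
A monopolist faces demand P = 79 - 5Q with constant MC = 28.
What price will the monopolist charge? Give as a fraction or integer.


MR = 79 - 10Q
Set MR = MC: 79 - 10Q = 28
Q* = 51/10
Substitute into demand:
P* = 79 - 5*51/10 = 107/2

107/2


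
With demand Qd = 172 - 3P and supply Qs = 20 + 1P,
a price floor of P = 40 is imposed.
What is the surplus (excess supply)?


At P = 40:
Qd = 172 - 3*40 = 52
Qs = 20 + 1*40 = 60
Surplus = Qs - Qd = 60 - 52 = 8

8


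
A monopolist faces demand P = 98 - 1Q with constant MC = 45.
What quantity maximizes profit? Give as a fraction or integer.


TR = P*Q = (98 - 1Q)Q = 98Q - 1Q^2
MR = dTR/dQ = 98 - 2Q
Set MR = MC:
98 - 2Q = 45
53 = 2Q
Q* = 53/2 = 53/2

53/2


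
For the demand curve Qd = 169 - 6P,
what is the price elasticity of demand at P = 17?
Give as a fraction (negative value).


dQ/dP = -6
At P = 17: Q = 169 - 6*17 = 67
E = (dQ/dP)(P/Q) = (-6)(17/67) = -102/67

-102/67


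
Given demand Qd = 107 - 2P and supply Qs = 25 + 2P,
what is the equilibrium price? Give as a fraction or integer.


At equilibrium, Qd = Qs.
107 - 2P = 25 + 2P
107 - 25 = 2P + 2P
82 = 4P
P* = 82/4 = 41/2

41/2


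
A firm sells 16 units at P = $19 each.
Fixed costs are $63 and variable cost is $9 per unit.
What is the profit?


Total Revenue = P * Q = 19 * 16 = $304
Total Cost = FC + VC*Q = 63 + 9*16 = $207
Profit = TR - TC = 304 - 207 = $97

$97


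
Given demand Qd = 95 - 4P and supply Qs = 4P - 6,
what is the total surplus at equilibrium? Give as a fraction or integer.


Find equilibrium: 95 - 4P = 4P - 6
95 + 6 = 8P
P* = 101/8 = 101/8
Q* = 4*101/8 - 6 = 89/2
Inverse demand: P = 95/4 - Q/4, so P_max = 95/4
Inverse supply: P = 3/2 + Q/4, so P_min = 3/2
CS = (1/2) * 89/2 * (95/4 - 101/8) = 7921/32
PS = (1/2) * 89/2 * (101/8 - 3/2) = 7921/32
TS = CS + PS = 7921/32 + 7921/32 = 7921/16

7921/16


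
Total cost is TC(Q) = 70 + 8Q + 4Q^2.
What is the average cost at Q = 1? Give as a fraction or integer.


TC(1) = 70 + 8*1 + 4*1^2
TC(1) = 70 + 8 + 4 = 82
AC = TC/Q = 82/1 = 82

82


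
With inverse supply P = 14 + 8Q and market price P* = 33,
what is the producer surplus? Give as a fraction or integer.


Minimum supply price (at Q=0): P_min = 14
Quantity supplied at P* = 33:
Q* = (33 - 14)/8 = 19/8
PS = (1/2) * Q* * (P* - P_min)
PS = (1/2) * 19/8 * (33 - 14)
PS = (1/2) * 19/8 * 19 = 361/16

361/16


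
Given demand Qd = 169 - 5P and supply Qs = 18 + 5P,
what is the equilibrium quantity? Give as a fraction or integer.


First find equilibrium price:
169 - 5P = 18 + 5P
P* = 151/10 = 151/10
Then substitute into demand:
Q* = 169 - 5 * 151/10 = 187/2

187/2


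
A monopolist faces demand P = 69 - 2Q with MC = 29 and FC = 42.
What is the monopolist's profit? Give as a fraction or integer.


MR = MC: 69 - 4Q = 29
Q* = 10
P* = 69 - 2*10 = 49
Profit = (P* - MC)*Q* - FC
= (49 - 29)*10 - 42
= 20*10 - 42
= 200 - 42 = 158

158


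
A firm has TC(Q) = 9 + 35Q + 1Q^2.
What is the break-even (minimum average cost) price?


AC(Q) = 9/Q + 35 + 1Q
To minimize: dAC/dQ = -9/Q^2 + 1 = 0
Q^2 = 9/1 = 9
Q* = 3
Min AC = 9/3 + 35 + 1*3
Min AC = 3 + 35 + 3 = 41

41


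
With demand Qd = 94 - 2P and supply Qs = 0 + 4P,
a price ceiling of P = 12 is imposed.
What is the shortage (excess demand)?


At P = 12:
Qd = 94 - 2*12 = 70
Qs = 0 + 4*12 = 48
Shortage = Qd - Qs = 70 - 48 = 22

22


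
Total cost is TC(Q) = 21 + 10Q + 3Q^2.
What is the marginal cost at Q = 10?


MC = dTC/dQ = 10 + 2*3*Q
At Q = 10:
MC = 10 + 6*10
MC = 10 + 60 = 70

70


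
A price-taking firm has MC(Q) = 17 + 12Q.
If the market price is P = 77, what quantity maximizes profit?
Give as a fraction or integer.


In perfect competition, profit is maximized where P = MC.
77 = 17 + 12Q
60 = 12Q
Q* = 60/12 = 5

5


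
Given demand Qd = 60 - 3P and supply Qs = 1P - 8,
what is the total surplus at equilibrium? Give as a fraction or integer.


Find equilibrium: 60 - 3P = 1P - 8
60 + 8 = 4P
P* = 68/4 = 17
Q* = 1*17 - 8 = 9
Inverse demand: P = 20 - Q/3, so P_max = 20
Inverse supply: P = 8 + Q/1, so P_min = 8
CS = (1/2) * 9 * (20 - 17) = 27/2
PS = (1/2) * 9 * (17 - 8) = 81/2
TS = CS + PS = 27/2 + 81/2 = 54

54


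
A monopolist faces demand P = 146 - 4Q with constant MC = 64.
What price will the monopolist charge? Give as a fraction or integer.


MR = 146 - 8Q
Set MR = MC: 146 - 8Q = 64
Q* = 41/4
Substitute into demand:
P* = 146 - 4*41/4 = 105

105


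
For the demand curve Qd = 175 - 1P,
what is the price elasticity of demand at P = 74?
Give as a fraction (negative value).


dQ/dP = -1
At P = 74: Q = 175 - 1*74 = 101
E = (dQ/dP)(P/Q) = (-1)(74/101) = -74/101

-74/101


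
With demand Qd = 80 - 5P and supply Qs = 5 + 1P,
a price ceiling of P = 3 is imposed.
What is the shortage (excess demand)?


At P = 3:
Qd = 80 - 5*3 = 65
Qs = 5 + 1*3 = 8
Shortage = Qd - Qs = 65 - 8 = 57

57


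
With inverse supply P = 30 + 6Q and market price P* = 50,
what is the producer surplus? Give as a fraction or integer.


Minimum supply price (at Q=0): P_min = 30
Quantity supplied at P* = 50:
Q* = (50 - 30)/6 = 10/3
PS = (1/2) * Q* * (P* - P_min)
PS = (1/2) * 10/3 * (50 - 30)
PS = (1/2) * 10/3 * 20 = 100/3

100/3


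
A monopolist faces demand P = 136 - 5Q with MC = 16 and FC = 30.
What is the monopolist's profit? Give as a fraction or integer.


MR = MC: 136 - 10Q = 16
Q* = 12
P* = 136 - 5*12 = 76
Profit = (P* - MC)*Q* - FC
= (76 - 16)*12 - 30
= 60*12 - 30
= 720 - 30 = 690

690


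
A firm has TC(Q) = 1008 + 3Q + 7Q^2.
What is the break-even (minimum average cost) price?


AC(Q) = 1008/Q + 3 + 7Q
To minimize: dAC/dQ = -1008/Q^2 + 7 = 0
Q^2 = 1008/7 = 144
Q* = 12
Min AC = 1008/12 + 3 + 7*12
Min AC = 84 + 3 + 84 = 171

171


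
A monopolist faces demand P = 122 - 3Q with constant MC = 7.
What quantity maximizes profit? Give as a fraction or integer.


TR = P*Q = (122 - 3Q)Q = 122Q - 3Q^2
MR = dTR/dQ = 122 - 6Q
Set MR = MC:
122 - 6Q = 7
115 = 6Q
Q* = 115/6 = 115/6

115/6


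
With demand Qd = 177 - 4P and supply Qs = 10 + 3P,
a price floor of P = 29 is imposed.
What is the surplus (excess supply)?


At P = 29:
Qd = 177 - 4*29 = 61
Qs = 10 + 3*29 = 97
Surplus = Qs - Qd = 97 - 61 = 36

36


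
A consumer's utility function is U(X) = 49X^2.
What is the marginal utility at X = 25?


MU = dU/dX = 49*2*X^(2-1)
MU = 98*X^1
At X = 25:
MU = 98 * 25^1
MU = 98 * 25 = 2450

2450


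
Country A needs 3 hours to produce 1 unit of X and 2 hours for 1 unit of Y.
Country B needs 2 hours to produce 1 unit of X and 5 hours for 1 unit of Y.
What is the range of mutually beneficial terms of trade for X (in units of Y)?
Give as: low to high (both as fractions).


Opportunity cost of X for Country A = hours_X / hours_Y = 3/2 = 3/2 units of Y
Opportunity cost of X for Country B = hours_X / hours_Y = 2/5 = 2/5 units of Y
Terms of trade must be between the two opportunity costs.
Range: 2/5 to 3/2

2/5 to 3/2


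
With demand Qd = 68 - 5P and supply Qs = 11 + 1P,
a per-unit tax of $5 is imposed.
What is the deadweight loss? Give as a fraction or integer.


Pre-tax equilibrium quantity: Q* = 41/2
Post-tax equilibrium quantity: Q_tax = 49/3
Reduction in quantity: Q* - Q_tax = 25/6
DWL = (1/2) * tax * (Q* - Q_tax)
DWL = (1/2) * 5 * 25/6 = 125/12

125/12


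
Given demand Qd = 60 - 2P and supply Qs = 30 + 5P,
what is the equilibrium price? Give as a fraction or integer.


At equilibrium, Qd = Qs.
60 - 2P = 30 + 5P
60 - 30 = 2P + 5P
30 = 7P
P* = 30/7 = 30/7

30/7


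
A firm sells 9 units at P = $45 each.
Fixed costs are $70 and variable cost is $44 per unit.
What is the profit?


Total Revenue = P * Q = 45 * 9 = $405
Total Cost = FC + VC*Q = 70 + 44*9 = $466
Profit = TR - TC = 405 - 466 = $-61

$-61


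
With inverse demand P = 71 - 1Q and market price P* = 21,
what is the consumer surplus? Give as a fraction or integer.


Maximum willingness to pay (at Q=0): P_max = 71
Quantity demanded at P* = 21:
Q* = (71 - 21)/1 = 50
CS = (1/2) * Q* * (P_max - P*)
CS = (1/2) * 50 * (71 - 21)
CS = (1/2) * 50 * 50 = 1250

1250


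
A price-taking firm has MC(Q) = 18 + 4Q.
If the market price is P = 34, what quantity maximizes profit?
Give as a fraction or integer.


In perfect competition, profit is maximized where P = MC.
34 = 18 + 4Q
16 = 4Q
Q* = 16/4 = 4

4


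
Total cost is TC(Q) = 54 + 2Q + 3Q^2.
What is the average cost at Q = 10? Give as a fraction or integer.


TC(10) = 54 + 2*10 + 3*10^2
TC(10) = 54 + 20 + 300 = 374
AC = TC/Q = 374/10 = 187/5

187/5


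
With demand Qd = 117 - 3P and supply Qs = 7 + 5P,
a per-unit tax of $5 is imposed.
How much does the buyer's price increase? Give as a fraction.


With a per-unit tax, the buyer's price increase depends on relative slopes.
Supply slope: d = 5, Demand slope: b = 3
Buyer's price increase = d * tax / (b + d)
= 5 * 5 / (3 + 5)
= 25 / 8 = 25/8

25/8


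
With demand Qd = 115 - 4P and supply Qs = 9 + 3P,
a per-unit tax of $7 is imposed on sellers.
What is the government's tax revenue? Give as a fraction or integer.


With tax on sellers, new supply: Qs' = 9 + 3(P - 7)
= 3P - 12
New equilibrium quantity:
Q_new = 297/7
Tax revenue = tax * Q_new = 7 * 297/7 = 297

297


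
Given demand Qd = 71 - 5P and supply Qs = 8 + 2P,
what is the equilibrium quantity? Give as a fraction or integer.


First find equilibrium price:
71 - 5P = 8 + 2P
P* = 63/7 = 9
Then substitute into demand:
Q* = 71 - 5 * 9 = 26

26


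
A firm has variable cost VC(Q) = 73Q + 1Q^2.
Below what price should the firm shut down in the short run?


AVC(Q) = VC(Q)/Q = 73 + 1Q
AVC is increasing in Q, so minimum AVC is at Q -> 0+.
Min AVC = 73
The firm should shut down if P < 73.

73


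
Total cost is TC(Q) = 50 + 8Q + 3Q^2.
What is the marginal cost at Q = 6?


MC = dTC/dQ = 8 + 2*3*Q
At Q = 6:
MC = 8 + 6*6
MC = 8 + 36 = 44

44


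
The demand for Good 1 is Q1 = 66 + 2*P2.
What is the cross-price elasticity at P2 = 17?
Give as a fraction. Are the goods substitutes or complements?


dQ1/dP2 = 2
At P2 = 17: Q1 = 66 + 2*17 = 100
Exy = (dQ1/dP2)(P2/Q1) = 2 * 17 / 100 = 17/50
Since Exy > 0, the goods are substitutes.

17/50 (substitutes)


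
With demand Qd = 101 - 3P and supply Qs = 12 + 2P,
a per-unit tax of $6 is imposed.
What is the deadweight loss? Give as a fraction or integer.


Pre-tax equilibrium quantity: Q* = 238/5
Post-tax equilibrium quantity: Q_tax = 202/5
Reduction in quantity: Q* - Q_tax = 36/5
DWL = (1/2) * tax * (Q* - Q_tax)
DWL = (1/2) * 6 * 36/5 = 108/5

108/5


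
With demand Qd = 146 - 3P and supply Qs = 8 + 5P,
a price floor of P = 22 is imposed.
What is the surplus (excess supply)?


At P = 22:
Qd = 146 - 3*22 = 80
Qs = 8 + 5*22 = 118
Surplus = Qs - Qd = 118 - 80 = 38

38


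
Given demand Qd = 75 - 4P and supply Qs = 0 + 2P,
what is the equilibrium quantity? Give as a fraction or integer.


First find equilibrium price:
75 - 4P = 0 + 2P
P* = 75/6 = 25/2
Then substitute into demand:
Q* = 75 - 4 * 25/2 = 25

25


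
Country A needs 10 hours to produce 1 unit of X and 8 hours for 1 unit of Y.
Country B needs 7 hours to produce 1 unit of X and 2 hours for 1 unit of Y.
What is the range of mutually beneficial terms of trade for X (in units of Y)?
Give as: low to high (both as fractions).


Opportunity cost of X for Country A = hours_X / hours_Y = 10/8 = 5/4 units of Y
Opportunity cost of X for Country B = hours_X / hours_Y = 7/2 = 7/2 units of Y
Terms of trade must be between the two opportunity costs.
Range: 5/4 to 7/2

5/4 to 7/2


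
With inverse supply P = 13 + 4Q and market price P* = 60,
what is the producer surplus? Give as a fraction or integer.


Minimum supply price (at Q=0): P_min = 13
Quantity supplied at P* = 60:
Q* = (60 - 13)/4 = 47/4
PS = (1/2) * Q* * (P* - P_min)
PS = (1/2) * 47/4 * (60 - 13)
PS = (1/2) * 47/4 * 47 = 2209/8

2209/8


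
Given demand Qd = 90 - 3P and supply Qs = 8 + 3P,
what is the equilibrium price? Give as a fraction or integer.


At equilibrium, Qd = Qs.
90 - 3P = 8 + 3P
90 - 8 = 3P + 3P
82 = 6P
P* = 82/6 = 41/3

41/3


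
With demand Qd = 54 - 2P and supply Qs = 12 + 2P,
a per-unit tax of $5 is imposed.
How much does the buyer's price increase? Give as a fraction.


With a per-unit tax, the buyer's price increase depends on relative slopes.
Supply slope: d = 2, Demand slope: b = 2
Buyer's price increase = d * tax / (b + d)
= 2 * 5 / (2 + 2)
= 10 / 4 = 5/2

5/2


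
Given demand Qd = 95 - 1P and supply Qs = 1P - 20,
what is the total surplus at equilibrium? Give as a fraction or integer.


Find equilibrium: 95 - 1P = 1P - 20
95 + 20 = 2P
P* = 115/2 = 115/2
Q* = 1*115/2 - 20 = 75/2
Inverse demand: P = 95 - Q/1, so P_max = 95
Inverse supply: P = 20 + Q/1, so P_min = 20
CS = (1/2) * 75/2 * (95 - 115/2) = 5625/8
PS = (1/2) * 75/2 * (115/2 - 20) = 5625/8
TS = CS + PS = 5625/8 + 5625/8 = 5625/4

5625/4


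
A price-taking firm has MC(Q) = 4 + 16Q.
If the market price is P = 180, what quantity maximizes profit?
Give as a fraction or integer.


In perfect competition, profit is maximized where P = MC.
180 = 4 + 16Q
176 = 16Q
Q* = 176/16 = 11

11


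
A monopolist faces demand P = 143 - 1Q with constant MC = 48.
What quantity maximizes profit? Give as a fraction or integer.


TR = P*Q = (143 - 1Q)Q = 143Q - 1Q^2
MR = dTR/dQ = 143 - 2Q
Set MR = MC:
143 - 2Q = 48
95 = 2Q
Q* = 95/2 = 95/2

95/2


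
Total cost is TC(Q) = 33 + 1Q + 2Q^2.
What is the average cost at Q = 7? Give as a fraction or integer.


TC(7) = 33 + 1*7 + 2*7^2
TC(7) = 33 + 7 + 98 = 138
AC = TC/Q = 138/7 = 138/7

138/7


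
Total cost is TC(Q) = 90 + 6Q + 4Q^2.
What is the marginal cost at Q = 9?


MC = dTC/dQ = 6 + 2*4*Q
At Q = 9:
MC = 6 + 8*9
MC = 6 + 72 = 78

78


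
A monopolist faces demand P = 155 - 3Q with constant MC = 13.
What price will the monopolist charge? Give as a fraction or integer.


MR = 155 - 6Q
Set MR = MC: 155 - 6Q = 13
Q* = 71/3
Substitute into demand:
P* = 155 - 3*71/3 = 84

84


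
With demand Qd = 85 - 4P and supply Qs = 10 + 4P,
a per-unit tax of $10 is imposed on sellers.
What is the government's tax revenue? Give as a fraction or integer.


With tax on sellers, new supply: Qs' = 10 + 4(P - 10)
= 4P - 30
New equilibrium quantity:
Q_new = 55/2
Tax revenue = tax * Q_new = 10 * 55/2 = 275

275


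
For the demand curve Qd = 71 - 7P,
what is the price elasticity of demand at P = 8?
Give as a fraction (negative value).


dQ/dP = -7
At P = 8: Q = 71 - 7*8 = 15
E = (dQ/dP)(P/Q) = (-7)(8/15) = -56/15

-56/15


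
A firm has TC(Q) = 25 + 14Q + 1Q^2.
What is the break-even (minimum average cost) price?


AC(Q) = 25/Q + 14 + 1Q
To minimize: dAC/dQ = -25/Q^2 + 1 = 0
Q^2 = 25/1 = 25
Q* = 5
Min AC = 25/5 + 14 + 1*5
Min AC = 5 + 14 + 5 = 24

24


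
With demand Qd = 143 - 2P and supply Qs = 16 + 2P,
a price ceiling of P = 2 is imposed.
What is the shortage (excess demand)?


At P = 2:
Qd = 143 - 2*2 = 139
Qs = 16 + 2*2 = 20
Shortage = Qd - Qs = 139 - 20 = 119

119


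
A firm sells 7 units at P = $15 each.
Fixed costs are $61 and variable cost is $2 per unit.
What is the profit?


Total Revenue = P * Q = 15 * 7 = $105
Total Cost = FC + VC*Q = 61 + 2*7 = $75
Profit = TR - TC = 105 - 75 = $30

$30


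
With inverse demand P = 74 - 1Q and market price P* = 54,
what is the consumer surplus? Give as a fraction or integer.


Maximum willingness to pay (at Q=0): P_max = 74
Quantity demanded at P* = 54:
Q* = (74 - 54)/1 = 20
CS = (1/2) * Q* * (P_max - P*)
CS = (1/2) * 20 * (74 - 54)
CS = (1/2) * 20 * 20 = 200

200


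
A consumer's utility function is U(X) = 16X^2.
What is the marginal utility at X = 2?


MU = dU/dX = 16*2*X^(2-1)
MU = 32*X^1
At X = 2:
MU = 32 * 2^1
MU = 32 * 2 = 64

64


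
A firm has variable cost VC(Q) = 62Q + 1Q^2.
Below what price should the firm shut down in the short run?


AVC(Q) = VC(Q)/Q = 62 + 1Q
AVC is increasing in Q, so minimum AVC is at Q -> 0+.
Min AVC = 62
The firm should shut down if P < 62.

62


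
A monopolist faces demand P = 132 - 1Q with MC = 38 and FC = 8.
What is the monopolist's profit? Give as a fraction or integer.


MR = MC: 132 - 2Q = 38
Q* = 47
P* = 132 - 1*47 = 85
Profit = (P* - MC)*Q* - FC
= (85 - 38)*47 - 8
= 47*47 - 8
= 2209 - 8 = 2201

2201


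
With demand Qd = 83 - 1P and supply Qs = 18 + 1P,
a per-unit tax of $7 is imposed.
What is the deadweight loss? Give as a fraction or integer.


Pre-tax equilibrium quantity: Q* = 101/2
Post-tax equilibrium quantity: Q_tax = 47
Reduction in quantity: Q* - Q_tax = 7/2
DWL = (1/2) * tax * (Q* - Q_tax)
DWL = (1/2) * 7 * 7/2 = 49/4

49/4


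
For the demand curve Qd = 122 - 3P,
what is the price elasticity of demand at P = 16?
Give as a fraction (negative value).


dQ/dP = -3
At P = 16: Q = 122 - 3*16 = 74
E = (dQ/dP)(P/Q) = (-3)(16/74) = -24/37

-24/37


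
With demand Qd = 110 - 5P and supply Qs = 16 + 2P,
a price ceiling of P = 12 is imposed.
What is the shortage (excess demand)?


At P = 12:
Qd = 110 - 5*12 = 50
Qs = 16 + 2*12 = 40
Shortage = Qd - Qs = 50 - 40 = 10

10


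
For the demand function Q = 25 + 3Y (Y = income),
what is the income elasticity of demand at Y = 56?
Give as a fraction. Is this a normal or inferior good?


dQ/dY = 3
At Y = 56: Q = 25 + 3*56 = 193
Ey = (dQ/dY)(Y/Q) = 3 * 56 / 193 = 168/193
Since Ey > 0, this is a normal good.

168/193 (normal good)
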